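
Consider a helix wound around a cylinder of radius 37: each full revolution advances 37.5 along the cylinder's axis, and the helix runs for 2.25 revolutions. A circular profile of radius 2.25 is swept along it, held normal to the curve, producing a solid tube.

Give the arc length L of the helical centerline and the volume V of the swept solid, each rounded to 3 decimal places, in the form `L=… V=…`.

2πR = 2π·37 = 232.477856
per-turn = √(232.477856² + 37.5²) = √(54045.9537 + 1406.25) = √55452.2037 = 235.482916
L = 2.25 × 235.482916 = 529.836561
V = π·2.25² × L = 15.904313 × 529.836561 = 8426.686402

L=529.837 V=8426.686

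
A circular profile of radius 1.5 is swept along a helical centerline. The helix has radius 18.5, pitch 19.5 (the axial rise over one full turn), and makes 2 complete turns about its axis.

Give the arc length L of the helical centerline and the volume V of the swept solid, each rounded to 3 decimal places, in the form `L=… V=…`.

2πR = 2π·18.5 = 116.238928
per-turn = √(116.238928² + 19.5²) = √(13511.4884 + 380.25) = √13891.7384 = 117.863219
L = 2 × 117.863219 = 235.726438
V = π·1.5² × L = 7.068583 × 235.726438 = 1666.252005

L=235.726 V=1666.252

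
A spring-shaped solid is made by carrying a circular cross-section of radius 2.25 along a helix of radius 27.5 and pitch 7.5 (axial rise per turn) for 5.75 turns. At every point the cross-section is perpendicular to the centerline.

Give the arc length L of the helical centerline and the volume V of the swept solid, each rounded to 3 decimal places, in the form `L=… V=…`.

2πR = 2π·27.5 = 172.787596
per-turn = √(172.787596² + 7.5²) = √(29855.5533 + 56.25) = √29911.8033 = 172.950291
L = 5.75 × 172.950291 = 994.464176
V = π·2.25² × L = 15.904313 × 994.464176 = 15816.269330

L=994.464 V=15816.269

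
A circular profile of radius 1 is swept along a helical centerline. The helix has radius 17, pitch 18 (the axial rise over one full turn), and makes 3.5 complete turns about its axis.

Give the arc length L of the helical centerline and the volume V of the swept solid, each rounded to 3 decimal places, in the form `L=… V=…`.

2πR = 2π·17 = 106.814150
per-turn = √(106.814150² + 18²) = √(11409.2627 + 324) = √11733.2627 = 108.320186
L = 3.5 × 108.320186 = 379.120651
V = π·1² × L = 3.141593 × 379.120651 = 1191.042652

L=379.121 V=1191.043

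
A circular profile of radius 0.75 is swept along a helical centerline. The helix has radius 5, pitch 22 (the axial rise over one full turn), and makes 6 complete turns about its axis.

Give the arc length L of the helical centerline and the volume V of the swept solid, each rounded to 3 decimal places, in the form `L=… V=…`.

2πR = 2π·5 = 31.415927
per-turn = √(31.415927² + 22²) = √(986.9604 + 484) = √1470.9604 = 38.353102
L = 6 × 38.353102 = 230.118613
V = π·0.75² × L = 1.767146 × 230.118613 = 406.653155

L=230.119 V=406.653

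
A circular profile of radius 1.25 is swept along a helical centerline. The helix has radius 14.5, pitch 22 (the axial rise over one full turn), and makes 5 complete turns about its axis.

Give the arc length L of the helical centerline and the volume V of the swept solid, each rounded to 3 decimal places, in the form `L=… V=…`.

2πR = 2π·14.5 = 91.106187
per-turn = √(91.106187² + 22²) = √(8300.3373 + 484) = √8784.3373 = 93.724796
L = 5 × 93.724796 = 468.623978
V = π·1.25² × L = 4.908739 × 468.623978 = 2300.352572

L=468.624 V=2300.353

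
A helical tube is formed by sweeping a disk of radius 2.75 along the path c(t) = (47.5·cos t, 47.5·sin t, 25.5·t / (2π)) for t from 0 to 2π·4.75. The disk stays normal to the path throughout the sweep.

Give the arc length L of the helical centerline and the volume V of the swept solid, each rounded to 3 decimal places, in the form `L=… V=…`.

L=1422.809 V=33803.510

2πR = 2π·47.5 = 298.451302
per-turn = √(298.451302² + 25.5²) = √(89073.1797 + 650.25) = √89723.4297 = 299.538695
L = 4.75 × 299.538695 = 1422.808801
V = π·2.75² × L = 23.758294 × 1422.808801 = 33803.510420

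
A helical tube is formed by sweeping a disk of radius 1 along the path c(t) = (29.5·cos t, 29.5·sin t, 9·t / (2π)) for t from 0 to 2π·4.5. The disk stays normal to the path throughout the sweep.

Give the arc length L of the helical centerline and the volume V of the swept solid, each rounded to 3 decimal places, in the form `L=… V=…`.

L=835.076 V=2623.467

2πR = 2π·29.5 = 185.353967
per-turn = √(185.353967² + 9²) = √(34356.0929 + 81) = √34437.0929 = 185.572339
L = 4.5 × 185.572339 = 835.075525
V = π·1² × L = 3.141593 × 835.075525 = 2623.467133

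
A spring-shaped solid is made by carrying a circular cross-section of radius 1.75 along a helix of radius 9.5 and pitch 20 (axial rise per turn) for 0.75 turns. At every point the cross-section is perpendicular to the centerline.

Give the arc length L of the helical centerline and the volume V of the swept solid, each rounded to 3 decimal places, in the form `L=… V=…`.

2πR = 2π·9.5 = 59.690260
per-turn = √(59.690260² + 20²) = √(3562.9272 + 400) = √3962.9272 = 62.951785
L = 0.75 × 62.951785 = 47.213838
V = π·1.75² × L = 9.621128 × 47.213838 = 454.250360

L=47.214 V=454.250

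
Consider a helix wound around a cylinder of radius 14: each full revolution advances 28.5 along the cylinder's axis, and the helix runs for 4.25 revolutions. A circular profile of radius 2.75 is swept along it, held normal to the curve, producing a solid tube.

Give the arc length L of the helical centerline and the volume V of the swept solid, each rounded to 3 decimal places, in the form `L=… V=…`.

2πR = 2π·14 = 87.964594
per-turn = √(87.964594² + 28.5²) = √(7737.7699 + 812.25) = √8550.0199 = 92.466317
L = 4.25 × 92.466317 = 392.981849
V = π·2.75² × L = 23.758294 × 392.981849 = 9336.578476

L=392.982 V=9336.578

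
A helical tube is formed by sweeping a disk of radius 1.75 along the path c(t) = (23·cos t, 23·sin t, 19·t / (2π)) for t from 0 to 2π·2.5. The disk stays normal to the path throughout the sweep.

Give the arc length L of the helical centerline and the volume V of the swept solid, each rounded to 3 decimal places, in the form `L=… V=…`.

2πR = 2π·23 = 144.513262
per-turn = √(144.513262² + 19²) = √(20884.0829 + 361) = √21245.0829 = 145.756931
L = 2.5 × 145.756931 = 364.392327
V = π·1.75² × L = 9.621128 × 364.392327 = 3505.865042

L=364.392 V=3505.865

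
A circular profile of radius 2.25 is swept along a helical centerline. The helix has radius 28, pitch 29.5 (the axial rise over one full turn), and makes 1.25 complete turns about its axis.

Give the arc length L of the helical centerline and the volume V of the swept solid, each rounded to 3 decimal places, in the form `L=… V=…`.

L=222.982 V=3546.370

2πR = 2π·28 = 175.929189
per-turn = √(175.929189² + 29.5²) = √(30951.0794 + 870.25) = √31821.3294 = 178.385340
L = 1.25 × 178.385340 = 222.981675
V = π·2.25² × L = 15.904313 × 222.981675 = 3546.370303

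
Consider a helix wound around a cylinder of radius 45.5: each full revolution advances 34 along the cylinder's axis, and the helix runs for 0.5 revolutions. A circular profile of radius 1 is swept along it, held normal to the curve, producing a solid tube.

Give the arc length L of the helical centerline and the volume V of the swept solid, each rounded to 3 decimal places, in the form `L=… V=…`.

L=143.950 V=452.232

2πR = 2π·45.5 = 285.884931
per-turn = √(285.884931² + 34²) = √(81730.1940 + 1156) = √82886.1940 = 287.899625
L = 0.5 × 287.899625 = 143.949812
V = π·1² × L = 3.141593 × 143.949812 = 452.231673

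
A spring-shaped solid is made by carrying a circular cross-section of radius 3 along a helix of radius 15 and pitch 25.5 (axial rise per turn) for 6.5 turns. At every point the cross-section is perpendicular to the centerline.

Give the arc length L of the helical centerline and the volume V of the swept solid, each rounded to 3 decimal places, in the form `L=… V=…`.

2πR = 2π·15 = 94.247780
per-turn = √(94.247780² + 25.5²) = √(8882.6440 + 650.25) = √9532.8940 = 97.636540
L = 6.5 × 97.636540 = 634.637511
V = π·3² × L = 28.274334 × 634.637511 = 17943.952869

L=634.638 V=17943.953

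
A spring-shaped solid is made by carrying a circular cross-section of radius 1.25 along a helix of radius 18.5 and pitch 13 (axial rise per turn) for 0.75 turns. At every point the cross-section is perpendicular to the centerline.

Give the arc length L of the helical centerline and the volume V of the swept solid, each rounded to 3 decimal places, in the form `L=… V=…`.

2πR = 2π·18.5 = 116.238928
per-turn = √(116.238928² + 13²) = √(13511.4884 + 169) = √13680.4884 = 116.963620
L = 0.75 × 116.963620 = 87.722715
V = π·1.25² × L = 4.908739 × 87.722715 = 430.607871

L=87.723 V=430.608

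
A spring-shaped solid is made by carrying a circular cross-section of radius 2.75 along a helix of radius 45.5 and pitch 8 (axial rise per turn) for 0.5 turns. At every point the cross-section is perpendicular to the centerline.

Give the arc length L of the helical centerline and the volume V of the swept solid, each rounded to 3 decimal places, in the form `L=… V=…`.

2πR = 2π·45.5 = 285.884931
per-turn = √(285.884931² + 8²) = √(81730.1940 + 64) = √81794.1940 = 285.996843
L = 0.5 × 285.996843 = 142.998421
V = π·2.75² × L = 23.758294 × 142.998421 = 3397.398600

L=142.998 V=3397.399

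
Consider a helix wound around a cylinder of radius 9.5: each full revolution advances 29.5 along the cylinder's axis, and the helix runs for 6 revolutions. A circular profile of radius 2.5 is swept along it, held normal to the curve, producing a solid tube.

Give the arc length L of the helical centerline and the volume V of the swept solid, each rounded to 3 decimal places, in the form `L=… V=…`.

L=399.493 V=7844.020

2πR = 2π·9.5 = 59.690260
per-turn = √(59.690260² + 29.5²) = √(3562.9272 + 870.25) = √4433.1772 = 66.582109
L = 6 × 66.582109 = 399.492652
V = π·2.5² × L = 19.634954 × 399.492652 = 7844.019874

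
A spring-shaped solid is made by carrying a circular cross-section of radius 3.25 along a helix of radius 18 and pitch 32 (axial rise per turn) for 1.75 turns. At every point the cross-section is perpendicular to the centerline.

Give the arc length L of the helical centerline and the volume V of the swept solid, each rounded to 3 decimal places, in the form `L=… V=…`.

L=205.690 V=6825.433

2πR = 2π·18 = 113.097336
per-turn = √(113.097336² + 32²) = √(12791.0073 + 1024) = √13815.0073 = 117.537259
L = 1.75 × 117.537259 = 205.690204
V = π·3.25² × L = 33.183072 × 205.690204 = 6825.432920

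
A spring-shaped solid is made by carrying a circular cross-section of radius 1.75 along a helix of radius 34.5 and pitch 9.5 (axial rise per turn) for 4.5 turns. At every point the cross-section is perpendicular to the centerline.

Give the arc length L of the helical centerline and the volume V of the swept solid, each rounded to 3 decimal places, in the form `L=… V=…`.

2πR = 2π·34.5 = 216.769893
per-turn = √(216.769893² + 9.5²) = √(46989.1866 + 90.25) = √47079.4366 = 216.977963
L = 4.5 × 216.977963 = 976.400835
V = π·1.75² × L = 9.621128 × 976.400835 = 9394.076924

L=976.401 V=9394.077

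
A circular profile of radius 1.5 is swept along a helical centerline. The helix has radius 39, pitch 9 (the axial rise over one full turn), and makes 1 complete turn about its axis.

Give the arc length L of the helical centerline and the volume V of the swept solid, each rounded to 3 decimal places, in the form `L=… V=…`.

2πR = 2π·39 = 245.044227
per-turn = √(245.044227² + 9²) = √(60046.6732 + 81) = √60127.6732 = 245.209448
L = 1 × 245.209448 = 245.209448
V = π·1.5² × L = 7.068583 × 245.209448 = 1733.283448

L=245.209 V=1733.283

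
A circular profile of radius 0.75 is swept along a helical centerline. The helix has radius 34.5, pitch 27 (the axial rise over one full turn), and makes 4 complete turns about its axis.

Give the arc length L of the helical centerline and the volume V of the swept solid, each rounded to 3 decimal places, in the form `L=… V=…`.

2πR = 2π·34.5 = 216.769893
per-turn = √(216.769893² + 27²) = √(46989.1866 + 729) = √47718.1866 = 218.444928
L = 4 × 218.444928 = 873.779712
V = π·0.75² × L = 1.767146 × 873.779712 = 1544.096207

L=873.780 V=1544.096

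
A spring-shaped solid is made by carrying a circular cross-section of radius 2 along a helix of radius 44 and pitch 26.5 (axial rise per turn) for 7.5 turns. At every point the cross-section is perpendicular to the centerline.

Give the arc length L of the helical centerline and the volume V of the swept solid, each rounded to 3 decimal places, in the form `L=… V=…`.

L=2082.955 V=26175.184

2πR = 2π·44 = 276.460154
per-turn = √(276.460154² + 26.5²) = √(76430.2165 + 702.25) = √77132.4665 = 277.727324
L = 7.5 × 277.727324 = 2082.954930
V = π·2² × L = 12.566371 × 2082.954930 = 26175.183621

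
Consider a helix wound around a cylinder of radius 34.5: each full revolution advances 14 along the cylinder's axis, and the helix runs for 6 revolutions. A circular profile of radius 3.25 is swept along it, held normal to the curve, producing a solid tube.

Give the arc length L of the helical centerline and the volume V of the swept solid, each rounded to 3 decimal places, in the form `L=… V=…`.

L=1303.329 V=43248.464

2πR = 2π·34.5 = 216.769893
per-turn = √(216.769893² + 14²) = √(46989.1866 + 196) = √47185.1866 = 217.221515
L = 6 × 217.221515 = 1303.329090
V = π·3.25² × L = 33.183072 × 1303.329090 = 43248.463548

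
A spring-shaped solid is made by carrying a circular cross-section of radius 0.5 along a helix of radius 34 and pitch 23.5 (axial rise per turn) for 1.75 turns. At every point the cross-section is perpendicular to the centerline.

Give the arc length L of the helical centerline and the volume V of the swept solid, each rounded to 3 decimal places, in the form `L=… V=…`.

L=376.105 V=295.392

2πR = 2π·34 = 213.628300
per-turn = √(213.628300² + 23.5²) = √(45637.0508 + 552.25) = √46189.3008 = 214.916962
L = 1.75 × 214.916962 = 376.104684
V = π·0.5² × L = 0.785398 × 376.104684 = 295.391928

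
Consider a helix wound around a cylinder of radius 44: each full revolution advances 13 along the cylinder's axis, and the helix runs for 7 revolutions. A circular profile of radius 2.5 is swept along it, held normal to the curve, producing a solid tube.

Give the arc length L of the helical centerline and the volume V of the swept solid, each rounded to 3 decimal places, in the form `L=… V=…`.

2πR = 2π·44 = 276.460154
per-turn = √(276.460154² + 13²) = √(76430.2165 + 169) = √76599.2165 = 276.765635
L = 7 × 276.765635 = 1937.359442
V = π·2.5² × L = 19.634954 × 1937.359442 = 38039.963690

L=1937.359 V=38039.964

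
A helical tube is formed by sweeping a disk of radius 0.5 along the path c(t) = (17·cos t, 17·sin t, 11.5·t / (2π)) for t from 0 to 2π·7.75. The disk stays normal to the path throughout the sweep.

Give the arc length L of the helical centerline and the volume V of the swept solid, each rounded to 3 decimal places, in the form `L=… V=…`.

2πR = 2π·17 = 106.814150
per-turn = √(106.814150² + 11.5²) = √(11409.2627 + 132.25) = √11541.5127 = 107.431432
L = 7.75 × 107.431432 = 832.593602
V = π·0.5² × L = 0.785398 × 832.593602 = 653.917486

L=832.594 V=653.917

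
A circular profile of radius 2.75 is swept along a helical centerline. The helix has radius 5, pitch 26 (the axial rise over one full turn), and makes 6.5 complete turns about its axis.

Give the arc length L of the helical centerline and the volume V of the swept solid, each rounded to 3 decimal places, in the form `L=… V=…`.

2πR = 2π·5 = 31.415927
per-turn = √(31.415927² + 26²) = √(986.9604 + 676) = √1662.9604 = 40.779412
L = 6.5 × 40.779412 = 265.066178
V = π·2.75² × L = 23.758294 × 265.066178 = 6297.520298

L=265.066 V=6297.520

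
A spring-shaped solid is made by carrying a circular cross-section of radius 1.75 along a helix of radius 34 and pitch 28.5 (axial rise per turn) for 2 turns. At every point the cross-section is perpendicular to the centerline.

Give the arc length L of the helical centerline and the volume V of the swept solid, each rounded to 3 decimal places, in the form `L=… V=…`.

2πR = 2π·34 = 213.628300
per-turn = √(213.628300² + 28.5²) = √(45637.0508 + 812.25) = √46449.3008 = 215.520998
L = 2 × 215.520998 = 431.041997
V = π·1.75² × L = 9.621128 × 431.041997 = 4147.110010

L=431.042 V=4147.110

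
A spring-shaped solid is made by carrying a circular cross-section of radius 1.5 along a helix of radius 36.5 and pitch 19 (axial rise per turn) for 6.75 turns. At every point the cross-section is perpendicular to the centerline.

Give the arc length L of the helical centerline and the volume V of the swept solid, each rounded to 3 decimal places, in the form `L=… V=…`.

L=1553.323 V=10979.795

2πR = 2π·36.5 = 229.336264
per-turn = √(229.336264² + 19²) = √(52595.1219 + 361) = √52956.1219 = 230.121972
L = 6.75 × 230.121972 = 1553.323309
V = π·1.5² × L = 7.068583 × 1553.323309 = 10979.795466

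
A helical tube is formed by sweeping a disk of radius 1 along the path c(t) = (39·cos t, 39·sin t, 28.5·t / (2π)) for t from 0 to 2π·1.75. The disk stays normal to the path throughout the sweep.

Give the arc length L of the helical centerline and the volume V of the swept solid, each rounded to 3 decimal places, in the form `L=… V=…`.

L=431.718 V=1356.282

2πR = 2π·39 = 245.044227
per-turn = √(245.044227² + 28.5²) = √(60046.6732 + 812.25) = √60858.9232 = 246.696014
L = 1.75 × 246.696014 = 431.718024
V = π·1² × L = 3.141593 × 431.718024 = 1356.282173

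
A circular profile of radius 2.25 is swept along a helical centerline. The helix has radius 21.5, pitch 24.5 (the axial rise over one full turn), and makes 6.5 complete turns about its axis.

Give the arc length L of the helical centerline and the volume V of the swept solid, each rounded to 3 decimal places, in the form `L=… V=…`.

2πR = 2π·21.5 = 135.088484
per-turn = √(135.088484² + 24.5²) = √(18248.8985 + 600.25) = √18849.1485 = 137.292201
L = 6.5 × 137.292201 = 892.399308
V = π·2.25² × L = 15.904313 × 892.399308 = 14192.997752

L=892.399 V=14192.998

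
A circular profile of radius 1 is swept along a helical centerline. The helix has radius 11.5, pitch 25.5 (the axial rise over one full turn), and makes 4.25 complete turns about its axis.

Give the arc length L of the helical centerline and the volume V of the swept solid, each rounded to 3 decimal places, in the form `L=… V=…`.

2πR = 2π·11.5 = 72.256631
per-turn = √(72.256631² + 25.5²) = √(5221.0207 + 650.25) = √5871.2707 = 76.624218
L = 4.25 × 76.624218 = 325.652925
V = π·1² × L = 3.141593 × 325.652925 = 1023.068837

L=325.653 V=1023.069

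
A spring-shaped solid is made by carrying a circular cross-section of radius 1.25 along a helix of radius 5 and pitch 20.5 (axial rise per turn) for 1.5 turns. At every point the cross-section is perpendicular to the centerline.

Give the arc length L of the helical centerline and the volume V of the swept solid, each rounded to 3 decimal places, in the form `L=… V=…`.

L=56.269 V=276.211

2πR = 2π·5 = 31.415927
per-turn = √(31.415927² + 20.5²) = √(986.9604 + 420.25) = √1407.2104 = 37.512804
L = 1.5 × 37.512804 = 56.269206
V = π·1.25² × L = 4.908739 × 56.269206 = 276.210817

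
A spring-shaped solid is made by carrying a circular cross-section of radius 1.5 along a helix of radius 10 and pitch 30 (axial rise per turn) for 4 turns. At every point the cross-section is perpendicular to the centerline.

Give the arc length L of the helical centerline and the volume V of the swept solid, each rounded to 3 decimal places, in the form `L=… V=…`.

L=278.506 V=1968.641

2πR = 2π·10 = 62.831853
per-turn = √(62.831853² + 30²) = √(3947.8418 + 900) = √4847.8418 = 69.626444
L = 4 × 69.626444 = 278.505778
V = π·1.5² × L = 7.068583 × 278.505778 = 1968.641336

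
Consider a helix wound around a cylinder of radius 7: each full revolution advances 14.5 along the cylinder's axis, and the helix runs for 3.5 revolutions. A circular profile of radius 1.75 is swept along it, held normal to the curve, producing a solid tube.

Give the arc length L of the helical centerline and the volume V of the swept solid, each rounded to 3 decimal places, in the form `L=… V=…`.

L=162.088 V=1559.468

2πR = 2π·7 = 43.982297
per-turn = √(43.982297² + 14.5²) = √(1934.4425 + 210.25) = √2144.6925 = 46.310824
L = 3.5 × 46.310824 = 162.087886
V = π·1.75² × L = 9.621128 × 162.087886 = 1559.468214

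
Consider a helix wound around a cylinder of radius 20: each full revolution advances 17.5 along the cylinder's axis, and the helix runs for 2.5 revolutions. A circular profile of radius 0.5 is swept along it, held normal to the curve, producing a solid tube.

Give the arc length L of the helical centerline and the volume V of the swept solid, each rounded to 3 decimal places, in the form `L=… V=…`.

2πR = 2π·20 = 125.663706
per-turn = √(125.663706² + 17.5²) = √(15791.3670 + 306.25) = √16097.6170 = 126.876385
L = 2.5 × 126.876385 = 317.190962
V = π·0.5² × L = 0.785398 × 317.190962 = 249.121199

L=317.191 V=249.121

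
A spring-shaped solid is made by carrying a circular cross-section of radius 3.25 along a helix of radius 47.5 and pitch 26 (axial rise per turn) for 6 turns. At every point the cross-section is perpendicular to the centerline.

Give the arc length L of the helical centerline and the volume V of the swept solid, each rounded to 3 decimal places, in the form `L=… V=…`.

L=1797.490 V=59646.242

2πR = 2π·47.5 = 298.451302
per-turn = √(298.451302² + 26²) = √(89073.1797 + 676) = √89749.1797 = 299.581675
L = 6 × 299.581675 = 1797.490047
V = π·3.25² × L = 33.183072 × 1797.490047 = 59646.242382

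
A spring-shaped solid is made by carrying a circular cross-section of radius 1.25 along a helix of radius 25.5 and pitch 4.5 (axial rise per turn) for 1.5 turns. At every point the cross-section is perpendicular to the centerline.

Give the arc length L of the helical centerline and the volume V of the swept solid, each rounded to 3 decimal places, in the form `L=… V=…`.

L=240.427 V=1180.191

2πR = 2π·25.5 = 160.221225
per-turn = √(160.221225² + 4.5²) = √(25670.8410 + 20.25) = √25691.0910 = 160.284407
L = 1.5 × 160.284407 = 240.426610
V = π·1.25² × L = 4.908739 × 240.426610 = 1180.191363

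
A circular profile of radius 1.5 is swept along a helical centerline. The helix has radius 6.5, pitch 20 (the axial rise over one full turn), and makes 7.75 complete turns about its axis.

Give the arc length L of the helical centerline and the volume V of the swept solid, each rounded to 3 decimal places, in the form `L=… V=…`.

2πR = 2π·6.5 = 40.840704
per-turn = √(40.840704² + 20²) = √(1667.9631 + 400) = √2067.9631 = 45.474863
L = 7.75 × 45.474863 = 352.430186
V = π·1.5² × L = 7.068583 × 352.430186 = 2491.182190

L=352.430 V=2491.182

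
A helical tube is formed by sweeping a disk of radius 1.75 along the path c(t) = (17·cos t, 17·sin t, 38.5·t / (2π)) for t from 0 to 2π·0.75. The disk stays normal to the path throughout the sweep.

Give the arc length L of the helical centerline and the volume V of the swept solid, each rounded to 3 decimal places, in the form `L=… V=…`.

2πR = 2π·17 = 106.814150
per-turn = √(106.814150² + 38.5²) = √(11409.2627 + 1482.25) = √12891.5127 = 113.540797
L = 0.75 × 113.540797 = 85.155598
V = π·1.75² × L = 9.621128 × 85.155598 = 819.292867

L=85.156 V=819.293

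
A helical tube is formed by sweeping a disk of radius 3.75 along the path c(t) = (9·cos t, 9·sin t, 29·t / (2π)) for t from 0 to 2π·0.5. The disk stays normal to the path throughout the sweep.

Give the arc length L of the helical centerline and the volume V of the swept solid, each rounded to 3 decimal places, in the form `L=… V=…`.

2πR = 2π·9 = 56.548668
per-turn = √(56.548668² + 29²) = √(3197.7518 + 841) = √4038.7518 = 63.551175
L = 0.5 × 63.551175 = 31.775587
V = π·3.75² × L = 44.178647 × 31.775587 = 1403.802450

L=31.776 V=1403.802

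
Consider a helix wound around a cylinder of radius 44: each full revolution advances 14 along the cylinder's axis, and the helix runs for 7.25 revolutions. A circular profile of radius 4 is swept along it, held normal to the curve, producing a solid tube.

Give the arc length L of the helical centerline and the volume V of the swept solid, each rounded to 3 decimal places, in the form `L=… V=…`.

2πR = 2π·44 = 276.460154
per-turn = √(276.460154² + 14²) = √(76430.2165 + 196) = √76626.2165 = 276.814408
L = 7.25 × 276.814408 = 2006.904458
V = π·4² × L = 50.265482 × 2006.904458 = 100878.020831

L=2006.904 V=100878.021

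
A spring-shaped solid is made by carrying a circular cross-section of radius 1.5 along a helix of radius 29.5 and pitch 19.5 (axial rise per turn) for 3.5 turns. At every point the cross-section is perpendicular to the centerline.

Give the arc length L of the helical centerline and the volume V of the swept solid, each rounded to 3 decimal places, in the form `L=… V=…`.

2πR = 2π·29.5 = 185.353967
per-turn = √(185.353967² + 19.5²) = √(34356.0929 + 380.25) = √34736.3429 = 186.376884
L = 3.5 × 186.376884 = 652.319094
V = π·1.5² × L = 7.068583 × 652.319094 = 4610.971967

L=652.319 V=4610.972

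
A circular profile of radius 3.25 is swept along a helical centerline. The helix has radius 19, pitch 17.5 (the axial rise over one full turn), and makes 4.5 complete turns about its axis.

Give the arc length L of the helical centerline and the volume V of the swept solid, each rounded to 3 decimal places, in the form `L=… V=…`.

2πR = 2π·19 = 119.380521
per-turn = √(119.380521² + 17.5²) = √(14251.7088 + 306.25) = √14557.9588 = 120.656366
L = 4.5 × 120.656366 = 542.953649
V = π·3.25² × L = 33.183072 × 542.953649 = 18016.870241

L=542.954 V=18016.870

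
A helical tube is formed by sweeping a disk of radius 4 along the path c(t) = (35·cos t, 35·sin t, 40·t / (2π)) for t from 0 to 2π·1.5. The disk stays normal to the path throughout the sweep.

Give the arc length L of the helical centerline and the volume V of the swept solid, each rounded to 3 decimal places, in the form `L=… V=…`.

L=335.280 V=16852.989

2πR = 2π·35 = 219.911486
per-turn = √(219.911486² + 40²) = √(48361.0616 + 1600) = √49961.0616 = 223.519712
L = 1.5 × 223.519712 = 335.279568
V = π·4² × L = 50.265482 × 335.279568 = 16852.989229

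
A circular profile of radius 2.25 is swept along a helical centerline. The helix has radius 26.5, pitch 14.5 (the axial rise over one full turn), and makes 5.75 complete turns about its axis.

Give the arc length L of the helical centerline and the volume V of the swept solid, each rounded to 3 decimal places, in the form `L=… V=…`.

L=961.024 V=15284.424

2πR = 2π·26.5 = 166.504411
per-turn = √(166.504411² + 14.5²) = √(27723.7188 + 210.25) = √27933.9688 = 167.134583
L = 5.75 × 167.134583 = 961.023851
V = π·2.25² × L = 15.904313 × 961.023851 = 15284.423943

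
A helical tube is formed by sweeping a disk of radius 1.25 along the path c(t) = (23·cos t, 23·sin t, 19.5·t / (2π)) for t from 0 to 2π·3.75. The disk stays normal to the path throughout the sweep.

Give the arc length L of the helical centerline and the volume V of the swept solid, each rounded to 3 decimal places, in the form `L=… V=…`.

2πR = 2π·23 = 144.513262
per-turn = √(144.513262² + 19.5²) = √(20884.0829 + 380.25) = √21264.3329 = 145.822951
L = 3.75 × 145.822951 = 546.836065
V = π·1.25² × L = 4.908739 × 546.836065 = 2684.275255

L=546.836 V=2684.275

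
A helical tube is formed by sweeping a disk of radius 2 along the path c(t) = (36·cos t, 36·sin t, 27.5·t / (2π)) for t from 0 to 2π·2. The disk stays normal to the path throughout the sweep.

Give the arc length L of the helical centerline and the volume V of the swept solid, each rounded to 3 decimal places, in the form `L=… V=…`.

2πR = 2π·36 = 226.194671
per-turn = √(226.194671² + 27.5²) = √(51164.0292 + 756.25) = √51920.2792 = 227.860219
L = 2 × 227.860219 = 455.720437
V = π·2² × L = 12.566371 × 455.720437 = 5726.751910

L=455.720 V=5726.752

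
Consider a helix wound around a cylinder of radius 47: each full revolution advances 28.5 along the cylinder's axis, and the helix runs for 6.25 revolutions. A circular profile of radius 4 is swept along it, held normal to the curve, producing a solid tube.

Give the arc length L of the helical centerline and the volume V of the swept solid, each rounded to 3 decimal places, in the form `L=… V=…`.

L=1854.261 V=93205.328

2πR = 2π·47 = 295.309709
per-turn = √(295.309709² + 28.5²) = √(87207.8245 + 812.25) = √88020.0745 = 296.681773
L = 6.25 × 296.681773 = 1854.261082
V = π·4² × L = 50.265482 × 1854.261082 = 93205.327882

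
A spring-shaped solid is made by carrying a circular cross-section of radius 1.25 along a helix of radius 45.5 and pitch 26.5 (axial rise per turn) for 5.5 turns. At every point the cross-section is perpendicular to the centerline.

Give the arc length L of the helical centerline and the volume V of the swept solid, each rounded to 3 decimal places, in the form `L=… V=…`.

L=1579.108 V=7751.427

2πR = 2π·45.5 = 285.884931
per-turn = √(285.884931² + 26.5²) = √(81730.1940 + 702.25) = √82432.4440 = 287.110508
L = 5.5 × 287.110508 = 1579.107796
V = π·1.25² × L = 4.908739 × 1579.107796 = 7751.427269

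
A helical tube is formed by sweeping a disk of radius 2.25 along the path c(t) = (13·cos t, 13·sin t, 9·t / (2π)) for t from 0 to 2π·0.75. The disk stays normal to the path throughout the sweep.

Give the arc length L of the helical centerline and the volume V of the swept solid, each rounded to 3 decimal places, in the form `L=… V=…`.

L=61.632 V=980.212

2πR = 2π·13 = 81.681409
per-turn = √(81.681409² + 9²) = √(6671.8526 + 81) = √6752.8526 = 82.175742
L = 0.75 × 82.175742 = 61.631807
V = π·2.25² × L = 15.904313 × 61.631807 = 980.211530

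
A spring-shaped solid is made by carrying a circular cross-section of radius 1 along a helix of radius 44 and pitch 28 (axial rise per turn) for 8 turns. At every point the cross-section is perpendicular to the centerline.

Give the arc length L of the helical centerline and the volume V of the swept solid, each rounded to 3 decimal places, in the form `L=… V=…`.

L=2222.996 V=6983.747

2πR = 2π·44 = 276.460154
per-turn = √(276.460154² + 28²) = √(76430.2165 + 784) = √77214.2165 = 277.874462
L = 8 × 277.874462 = 2222.995694
V = π·1² × L = 3.141593 × 2222.995694 = 6983.746941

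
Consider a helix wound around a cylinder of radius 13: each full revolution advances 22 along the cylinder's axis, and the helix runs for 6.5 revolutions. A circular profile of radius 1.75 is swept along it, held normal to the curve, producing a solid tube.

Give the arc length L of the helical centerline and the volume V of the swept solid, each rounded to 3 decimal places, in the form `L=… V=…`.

2πR = 2π·13 = 81.681409
per-turn = √(81.681409² + 22²) = √(6671.8526 + 484) = √7155.8526 = 84.592273
L = 6.5 × 84.592273 = 549.849772
V = π·1.75² × L = 9.621128 × 549.849772 = 5290.174759

L=549.850 V=5290.175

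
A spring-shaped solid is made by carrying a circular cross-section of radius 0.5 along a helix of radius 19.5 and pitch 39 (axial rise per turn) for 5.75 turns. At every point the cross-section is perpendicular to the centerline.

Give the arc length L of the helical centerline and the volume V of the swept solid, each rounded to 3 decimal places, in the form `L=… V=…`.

L=739.332 V=580.670

2πR = 2π·19.5 = 122.522113
per-turn = √(122.522113² + 39²) = √(15011.6683 + 1521) = √16532.6683 = 128.579424
L = 5.75 × 128.579424 = 739.331688
V = π·0.5² × L = 0.785398 × 739.331688 = 580.669750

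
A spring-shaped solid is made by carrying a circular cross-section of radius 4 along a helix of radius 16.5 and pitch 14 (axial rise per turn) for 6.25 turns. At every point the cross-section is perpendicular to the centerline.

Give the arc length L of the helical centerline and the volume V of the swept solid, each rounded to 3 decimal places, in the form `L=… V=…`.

2πR = 2π·16.5 = 103.672558
per-turn = √(103.672558² + 14²) = √(10747.9992 + 196) = √10943.9992 = 104.613571
L = 6.25 × 104.613571 = 653.834817
V = π·4² × L = 50.265482 × 653.834817 = 32865.322545

L=653.835 V=32865.323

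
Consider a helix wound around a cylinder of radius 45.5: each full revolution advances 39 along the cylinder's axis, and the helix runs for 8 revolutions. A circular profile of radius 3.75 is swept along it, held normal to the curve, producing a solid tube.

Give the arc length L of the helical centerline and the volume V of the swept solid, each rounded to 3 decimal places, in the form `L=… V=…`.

2πR = 2π·45.5 = 285.884931
per-turn = √(285.884931² + 39²) = √(81730.1940 + 1521) = √83251.1940 = 288.532830
L = 8 × 288.532830 = 2308.262641
V = π·3.75² × L = 44.178647 × 2308.262641 = 101975.919678

L=2308.263 V=101975.920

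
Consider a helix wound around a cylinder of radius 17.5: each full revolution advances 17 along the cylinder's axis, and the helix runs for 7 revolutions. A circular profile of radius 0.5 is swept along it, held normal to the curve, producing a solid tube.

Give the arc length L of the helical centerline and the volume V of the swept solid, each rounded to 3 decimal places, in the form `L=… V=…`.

L=778.835 V=611.696

2πR = 2π·17.5 = 109.955743
per-turn = √(109.955743² + 17²) = √(12090.2654 + 289) = √12379.2654 = 111.262147
L = 7 × 111.262147 = 778.835030
V = π·0.5² × L = 0.785398 × 778.835030 = 611.695602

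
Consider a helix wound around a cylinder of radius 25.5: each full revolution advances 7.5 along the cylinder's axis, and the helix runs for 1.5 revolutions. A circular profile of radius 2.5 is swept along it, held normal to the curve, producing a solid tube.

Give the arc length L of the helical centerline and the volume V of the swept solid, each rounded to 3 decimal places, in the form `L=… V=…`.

2πR = 2π·25.5 = 160.221225
per-turn = √(160.221225² + 7.5²) = √(25670.8410 + 56.25) = √25727.0910 = 160.396668
L = 1.5 × 160.396668 = 240.595002
V = π·2.5² × L = 19.634954 × 240.595002 = 4724.071812

L=240.595 V=4724.072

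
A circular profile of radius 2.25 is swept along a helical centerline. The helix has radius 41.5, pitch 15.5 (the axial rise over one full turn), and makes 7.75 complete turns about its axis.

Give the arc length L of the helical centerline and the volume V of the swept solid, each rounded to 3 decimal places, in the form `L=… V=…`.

2πR = 2π·41.5 = 260.752190
per-turn = √(260.752190² + 15.5²) = √(67991.7047 + 240.25) = √68231.9547 = 261.212470
L = 7.75 × 261.212470 = 2024.396646
V = π·2.25² × L = 15.904313 × 2024.396646 = 32196.637507

L=2024.397 V=32196.638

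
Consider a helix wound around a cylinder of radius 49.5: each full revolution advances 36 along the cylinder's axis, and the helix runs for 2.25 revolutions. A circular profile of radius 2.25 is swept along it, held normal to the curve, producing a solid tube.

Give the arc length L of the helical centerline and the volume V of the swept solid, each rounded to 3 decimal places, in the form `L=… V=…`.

2πR = 2π·49.5 = 311.017673
per-turn = √(311.017673² + 36²) = √(96731.9927 + 1296) = √98027.9927 = 313.094223
L = 2.25 × 313.094223 = 704.462003
V = π·2.25² × L = 15.904313 × 704.462003 = 11203.984053

L=704.462 V=11203.984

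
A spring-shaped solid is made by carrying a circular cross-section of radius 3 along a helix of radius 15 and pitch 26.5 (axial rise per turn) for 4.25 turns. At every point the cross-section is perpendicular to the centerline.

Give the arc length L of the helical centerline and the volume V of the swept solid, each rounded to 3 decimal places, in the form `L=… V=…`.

2πR = 2π·15 = 94.247780
per-turn = √(94.247780² + 26.5²) = √(8882.6440 + 702.25) = √9584.8940 = 97.902472
L = 4.25 × 97.902472 = 416.085505
V = π·3² × L = 28.274334 × 416.085505 = 11764.540482

L=416.086 V=11764.540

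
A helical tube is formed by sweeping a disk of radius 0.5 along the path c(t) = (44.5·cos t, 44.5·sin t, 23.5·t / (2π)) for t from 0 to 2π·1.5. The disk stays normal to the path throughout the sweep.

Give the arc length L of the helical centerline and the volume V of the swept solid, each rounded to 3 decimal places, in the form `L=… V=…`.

L=420.881 V=330.559

2πR = 2π·44.5 = 279.601746
per-turn = √(279.601746² + 23.5²) = √(78177.1365 + 552.25) = √78729.3865 = 280.587574
L = 1.5 × 280.587574 = 420.881360
V = π·0.5² × L = 0.785398 × 420.881360 = 330.559447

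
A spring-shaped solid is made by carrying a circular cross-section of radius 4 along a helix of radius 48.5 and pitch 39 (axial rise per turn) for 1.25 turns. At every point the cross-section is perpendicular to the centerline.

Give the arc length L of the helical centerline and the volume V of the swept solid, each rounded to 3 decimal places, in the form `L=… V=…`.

2πR = 2π·48.5 = 304.734487
per-turn = √(304.734487² + 39²) = √(92863.1078 + 1521) = √94384.1078 = 307.219966
L = 1.25 × 307.219966 = 384.024958
V = π·4² × L = 50.265482 × 384.024958 = 19303.199795

L=384.025 V=19303.200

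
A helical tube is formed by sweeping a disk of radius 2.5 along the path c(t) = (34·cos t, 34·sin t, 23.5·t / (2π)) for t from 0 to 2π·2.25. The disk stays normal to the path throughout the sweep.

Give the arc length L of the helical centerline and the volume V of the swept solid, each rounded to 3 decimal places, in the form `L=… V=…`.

L=483.563 V=9494.741

2πR = 2π·34 = 213.628300
per-turn = √(213.628300² + 23.5²) = √(45637.0508 + 552.25) = √46189.3008 = 214.916962
L = 2.25 × 214.916962 = 483.563166
V = π·2.5² × L = 19.634954 × 483.563166 = 9494.740552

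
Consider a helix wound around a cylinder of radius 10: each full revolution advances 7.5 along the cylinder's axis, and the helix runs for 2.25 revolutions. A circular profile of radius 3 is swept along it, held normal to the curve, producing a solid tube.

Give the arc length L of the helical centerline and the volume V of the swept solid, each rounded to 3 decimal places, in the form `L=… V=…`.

L=142.375 V=4025.566

2πR = 2π·10 = 62.831853
per-turn = √(62.831853² + 7.5²) = √(3947.8418 + 56.25) = √4004.0918 = 63.277893
L = 2.25 × 63.277893 = 142.375260
V = π·3² × L = 28.274334 × 142.375260 = 4025.565626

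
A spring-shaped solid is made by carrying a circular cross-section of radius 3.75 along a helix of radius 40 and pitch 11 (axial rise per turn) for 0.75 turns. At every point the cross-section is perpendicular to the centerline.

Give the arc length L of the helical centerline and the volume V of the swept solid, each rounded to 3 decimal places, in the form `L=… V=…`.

L=188.676 V=8335.451

2πR = 2π·40 = 251.327412
per-turn = √(251.327412² + 11²) = √(63165.4682 + 121) = √63286.4682 = 251.568019
L = 0.75 × 251.568019 = 188.676014
V = π·3.75² × L = 44.178647 × 188.676014 = 8335.450972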